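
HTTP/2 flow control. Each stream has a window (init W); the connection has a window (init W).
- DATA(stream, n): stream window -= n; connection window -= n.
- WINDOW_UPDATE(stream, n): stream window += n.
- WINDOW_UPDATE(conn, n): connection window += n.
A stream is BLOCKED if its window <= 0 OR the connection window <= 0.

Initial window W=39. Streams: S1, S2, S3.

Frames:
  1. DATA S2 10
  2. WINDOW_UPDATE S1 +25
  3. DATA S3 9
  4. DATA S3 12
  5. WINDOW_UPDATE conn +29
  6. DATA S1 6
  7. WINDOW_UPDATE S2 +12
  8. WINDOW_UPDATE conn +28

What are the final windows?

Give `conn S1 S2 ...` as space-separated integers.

Answer: 59 58 41 18

Derivation:
Op 1: conn=29 S1=39 S2=29 S3=39 blocked=[]
Op 2: conn=29 S1=64 S2=29 S3=39 blocked=[]
Op 3: conn=20 S1=64 S2=29 S3=30 blocked=[]
Op 4: conn=8 S1=64 S2=29 S3=18 blocked=[]
Op 5: conn=37 S1=64 S2=29 S3=18 blocked=[]
Op 6: conn=31 S1=58 S2=29 S3=18 blocked=[]
Op 7: conn=31 S1=58 S2=41 S3=18 blocked=[]
Op 8: conn=59 S1=58 S2=41 S3=18 blocked=[]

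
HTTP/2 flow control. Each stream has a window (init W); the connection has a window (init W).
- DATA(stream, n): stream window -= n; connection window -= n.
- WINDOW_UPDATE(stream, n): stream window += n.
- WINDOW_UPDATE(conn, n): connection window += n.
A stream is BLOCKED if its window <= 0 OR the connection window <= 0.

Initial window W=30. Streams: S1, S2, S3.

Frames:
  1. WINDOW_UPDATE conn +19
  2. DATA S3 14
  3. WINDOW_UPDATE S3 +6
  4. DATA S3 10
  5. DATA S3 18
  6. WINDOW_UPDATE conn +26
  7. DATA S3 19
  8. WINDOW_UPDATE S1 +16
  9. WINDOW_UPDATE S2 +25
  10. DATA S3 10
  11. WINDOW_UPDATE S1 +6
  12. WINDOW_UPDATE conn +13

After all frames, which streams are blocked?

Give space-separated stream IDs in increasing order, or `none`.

Answer: S3

Derivation:
Op 1: conn=49 S1=30 S2=30 S3=30 blocked=[]
Op 2: conn=35 S1=30 S2=30 S3=16 blocked=[]
Op 3: conn=35 S1=30 S2=30 S3=22 blocked=[]
Op 4: conn=25 S1=30 S2=30 S3=12 blocked=[]
Op 5: conn=7 S1=30 S2=30 S3=-6 blocked=[3]
Op 6: conn=33 S1=30 S2=30 S3=-6 blocked=[3]
Op 7: conn=14 S1=30 S2=30 S3=-25 blocked=[3]
Op 8: conn=14 S1=46 S2=30 S3=-25 blocked=[3]
Op 9: conn=14 S1=46 S2=55 S3=-25 blocked=[3]
Op 10: conn=4 S1=46 S2=55 S3=-35 blocked=[3]
Op 11: conn=4 S1=52 S2=55 S3=-35 blocked=[3]
Op 12: conn=17 S1=52 S2=55 S3=-35 blocked=[3]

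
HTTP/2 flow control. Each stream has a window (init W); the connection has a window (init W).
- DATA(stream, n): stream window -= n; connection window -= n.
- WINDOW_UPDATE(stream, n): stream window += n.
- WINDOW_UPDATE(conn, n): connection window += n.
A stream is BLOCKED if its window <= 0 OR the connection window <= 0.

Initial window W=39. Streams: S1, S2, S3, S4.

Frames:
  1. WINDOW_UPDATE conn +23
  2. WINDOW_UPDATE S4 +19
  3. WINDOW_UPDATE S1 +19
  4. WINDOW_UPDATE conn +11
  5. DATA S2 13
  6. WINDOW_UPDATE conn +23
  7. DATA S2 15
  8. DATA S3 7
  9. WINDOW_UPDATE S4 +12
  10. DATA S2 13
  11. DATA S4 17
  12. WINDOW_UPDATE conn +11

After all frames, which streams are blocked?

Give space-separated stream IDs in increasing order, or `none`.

Op 1: conn=62 S1=39 S2=39 S3=39 S4=39 blocked=[]
Op 2: conn=62 S1=39 S2=39 S3=39 S4=58 blocked=[]
Op 3: conn=62 S1=58 S2=39 S3=39 S4=58 blocked=[]
Op 4: conn=73 S1=58 S2=39 S3=39 S4=58 blocked=[]
Op 5: conn=60 S1=58 S2=26 S3=39 S4=58 blocked=[]
Op 6: conn=83 S1=58 S2=26 S3=39 S4=58 blocked=[]
Op 7: conn=68 S1=58 S2=11 S3=39 S4=58 blocked=[]
Op 8: conn=61 S1=58 S2=11 S3=32 S4=58 blocked=[]
Op 9: conn=61 S1=58 S2=11 S3=32 S4=70 blocked=[]
Op 10: conn=48 S1=58 S2=-2 S3=32 S4=70 blocked=[2]
Op 11: conn=31 S1=58 S2=-2 S3=32 S4=53 blocked=[2]
Op 12: conn=42 S1=58 S2=-2 S3=32 S4=53 blocked=[2]

Answer: S2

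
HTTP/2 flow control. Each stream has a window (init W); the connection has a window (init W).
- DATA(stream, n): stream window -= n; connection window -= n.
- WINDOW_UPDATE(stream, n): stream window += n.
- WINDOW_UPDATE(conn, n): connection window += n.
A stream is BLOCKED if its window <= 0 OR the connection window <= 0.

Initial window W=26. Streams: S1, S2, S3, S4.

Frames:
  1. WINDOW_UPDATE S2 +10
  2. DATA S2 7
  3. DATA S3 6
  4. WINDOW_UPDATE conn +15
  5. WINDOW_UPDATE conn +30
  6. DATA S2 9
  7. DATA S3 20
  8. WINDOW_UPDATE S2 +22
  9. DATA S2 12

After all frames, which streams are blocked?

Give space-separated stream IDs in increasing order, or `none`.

Op 1: conn=26 S1=26 S2=36 S3=26 S4=26 blocked=[]
Op 2: conn=19 S1=26 S2=29 S3=26 S4=26 blocked=[]
Op 3: conn=13 S1=26 S2=29 S3=20 S4=26 blocked=[]
Op 4: conn=28 S1=26 S2=29 S3=20 S4=26 blocked=[]
Op 5: conn=58 S1=26 S2=29 S3=20 S4=26 blocked=[]
Op 6: conn=49 S1=26 S2=20 S3=20 S4=26 blocked=[]
Op 7: conn=29 S1=26 S2=20 S3=0 S4=26 blocked=[3]
Op 8: conn=29 S1=26 S2=42 S3=0 S4=26 blocked=[3]
Op 9: conn=17 S1=26 S2=30 S3=0 S4=26 blocked=[3]

Answer: S3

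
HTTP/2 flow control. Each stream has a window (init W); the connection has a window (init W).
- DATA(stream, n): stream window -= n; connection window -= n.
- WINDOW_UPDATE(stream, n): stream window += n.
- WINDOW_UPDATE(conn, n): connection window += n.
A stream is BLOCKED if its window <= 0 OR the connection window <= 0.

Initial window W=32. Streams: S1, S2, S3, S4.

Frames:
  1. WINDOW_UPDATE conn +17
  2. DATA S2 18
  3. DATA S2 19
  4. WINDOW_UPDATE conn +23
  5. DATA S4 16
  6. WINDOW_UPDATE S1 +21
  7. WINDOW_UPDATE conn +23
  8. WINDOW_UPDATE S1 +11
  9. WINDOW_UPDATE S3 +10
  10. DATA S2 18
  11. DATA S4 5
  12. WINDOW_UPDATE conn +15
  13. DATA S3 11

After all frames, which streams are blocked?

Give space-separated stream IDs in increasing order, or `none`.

Answer: S2

Derivation:
Op 1: conn=49 S1=32 S2=32 S3=32 S4=32 blocked=[]
Op 2: conn=31 S1=32 S2=14 S3=32 S4=32 blocked=[]
Op 3: conn=12 S1=32 S2=-5 S3=32 S4=32 blocked=[2]
Op 4: conn=35 S1=32 S2=-5 S3=32 S4=32 blocked=[2]
Op 5: conn=19 S1=32 S2=-5 S3=32 S4=16 blocked=[2]
Op 6: conn=19 S1=53 S2=-5 S3=32 S4=16 blocked=[2]
Op 7: conn=42 S1=53 S2=-5 S3=32 S4=16 blocked=[2]
Op 8: conn=42 S1=64 S2=-5 S3=32 S4=16 blocked=[2]
Op 9: conn=42 S1=64 S2=-5 S3=42 S4=16 blocked=[2]
Op 10: conn=24 S1=64 S2=-23 S3=42 S4=16 blocked=[2]
Op 11: conn=19 S1=64 S2=-23 S3=42 S4=11 blocked=[2]
Op 12: conn=34 S1=64 S2=-23 S3=42 S4=11 blocked=[2]
Op 13: conn=23 S1=64 S2=-23 S3=31 S4=11 blocked=[2]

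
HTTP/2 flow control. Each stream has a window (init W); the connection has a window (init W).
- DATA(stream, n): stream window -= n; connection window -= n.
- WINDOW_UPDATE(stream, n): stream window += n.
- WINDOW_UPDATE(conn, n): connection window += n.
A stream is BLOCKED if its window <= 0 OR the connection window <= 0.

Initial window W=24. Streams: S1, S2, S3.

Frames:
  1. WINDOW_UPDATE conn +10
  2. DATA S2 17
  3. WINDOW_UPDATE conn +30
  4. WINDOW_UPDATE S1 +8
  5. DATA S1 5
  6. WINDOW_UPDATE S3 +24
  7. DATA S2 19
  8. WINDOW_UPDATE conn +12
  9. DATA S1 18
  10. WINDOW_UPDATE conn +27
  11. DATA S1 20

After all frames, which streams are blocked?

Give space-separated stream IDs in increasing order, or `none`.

Answer: S1 S2

Derivation:
Op 1: conn=34 S1=24 S2=24 S3=24 blocked=[]
Op 2: conn=17 S1=24 S2=7 S3=24 blocked=[]
Op 3: conn=47 S1=24 S2=7 S3=24 blocked=[]
Op 4: conn=47 S1=32 S2=7 S3=24 blocked=[]
Op 5: conn=42 S1=27 S2=7 S3=24 blocked=[]
Op 6: conn=42 S1=27 S2=7 S3=48 blocked=[]
Op 7: conn=23 S1=27 S2=-12 S3=48 blocked=[2]
Op 8: conn=35 S1=27 S2=-12 S3=48 blocked=[2]
Op 9: conn=17 S1=9 S2=-12 S3=48 blocked=[2]
Op 10: conn=44 S1=9 S2=-12 S3=48 blocked=[2]
Op 11: conn=24 S1=-11 S2=-12 S3=48 blocked=[1, 2]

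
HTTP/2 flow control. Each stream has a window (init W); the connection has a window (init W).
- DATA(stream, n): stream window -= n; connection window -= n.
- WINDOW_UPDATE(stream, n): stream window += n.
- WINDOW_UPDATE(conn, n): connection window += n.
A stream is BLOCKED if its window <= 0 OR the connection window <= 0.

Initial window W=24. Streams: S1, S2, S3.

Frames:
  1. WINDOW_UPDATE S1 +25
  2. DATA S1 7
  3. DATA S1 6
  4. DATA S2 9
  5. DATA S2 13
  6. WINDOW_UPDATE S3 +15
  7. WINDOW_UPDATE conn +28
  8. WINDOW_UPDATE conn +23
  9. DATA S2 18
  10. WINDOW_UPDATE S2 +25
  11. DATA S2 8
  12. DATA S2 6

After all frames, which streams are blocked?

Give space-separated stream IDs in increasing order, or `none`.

Op 1: conn=24 S1=49 S2=24 S3=24 blocked=[]
Op 2: conn=17 S1=42 S2=24 S3=24 blocked=[]
Op 3: conn=11 S1=36 S2=24 S3=24 blocked=[]
Op 4: conn=2 S1=36 S2=15 S3=24 blocked=[]
Op 5: conn=-11 S1=36 S2=2 S3=24 blocked=[1, 2, 3]
Op 6: conn=-11 S1=36 S2=2 S3=39 blocked=[1, 2, 3]
Op 7: conn=17 S1=36 S2=2 S3=39 blocked=[]
Op 8: conn=40 S1=36 S2=2 S3=39 blocked=[]
Op 9: conn=22 S1=36 S2=-16 S3=39 blocked=[2]
Op 10: conn=22 S1=36 S2=9 S3=39 blocked=[]
Op 11: conn=14 S1=36 S2=1 S3=39 blocked=[]
Op 12: conn=8 S1=36 S2=-5 S3=39 blocked=[2]

Answer: S2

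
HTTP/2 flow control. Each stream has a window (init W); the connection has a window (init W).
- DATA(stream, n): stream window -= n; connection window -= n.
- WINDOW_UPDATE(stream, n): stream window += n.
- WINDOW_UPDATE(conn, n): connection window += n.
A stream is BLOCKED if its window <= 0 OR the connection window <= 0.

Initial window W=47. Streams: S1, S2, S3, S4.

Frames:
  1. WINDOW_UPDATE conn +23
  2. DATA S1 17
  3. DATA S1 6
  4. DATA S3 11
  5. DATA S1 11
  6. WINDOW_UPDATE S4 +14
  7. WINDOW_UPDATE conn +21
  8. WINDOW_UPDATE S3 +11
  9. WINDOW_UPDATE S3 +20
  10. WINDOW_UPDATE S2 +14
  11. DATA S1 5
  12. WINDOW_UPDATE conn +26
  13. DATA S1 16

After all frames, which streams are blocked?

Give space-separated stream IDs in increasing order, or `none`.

Op 1: conn=70 S1=47 S2=47 S3=47 S4=47 blocked=[]
Op 2: conn=53 S1=30 S2=47 S3=47 S4=47 blocked=[]
Op 3: conn=47 S1=24 S2=47 S3=47 S4=47 blocked=[]
Op 4: conn=36 S1=24 S2=47 S3=36 S4=47 blocked=[]
Op 5: conn=25 S1=13 S2=47 S3=36 S4=47 blocked=[]
Op 6: conn=25 S1=13 S2=47 S3=36 S4=61 blocked=[]
Op 7: conn=46 S1=13 S2=47 S3=36 S4=61 blocked=[]
Op 8: conn=46 S1=13 S2=47 S3=47 S4=61 blocked=[]
Op 9: conn=46 S1=13 S2=47 S3=67 S4=61 blocked=[]
Op 10: conn=46 S1=13 S2=61 S3=67 S4=61 blocked=[]
Op 11: conn=41 S1=8 S2=61 S3=67 S4=61 blocked=[]
Op 12: conn=67 S1=8 S2=61 S3=67 S4=61 blocked=[]
Op 13: conn=51 S1=-8 S2=61 S3=67 S4=61 blocked=[1]

Answer: S1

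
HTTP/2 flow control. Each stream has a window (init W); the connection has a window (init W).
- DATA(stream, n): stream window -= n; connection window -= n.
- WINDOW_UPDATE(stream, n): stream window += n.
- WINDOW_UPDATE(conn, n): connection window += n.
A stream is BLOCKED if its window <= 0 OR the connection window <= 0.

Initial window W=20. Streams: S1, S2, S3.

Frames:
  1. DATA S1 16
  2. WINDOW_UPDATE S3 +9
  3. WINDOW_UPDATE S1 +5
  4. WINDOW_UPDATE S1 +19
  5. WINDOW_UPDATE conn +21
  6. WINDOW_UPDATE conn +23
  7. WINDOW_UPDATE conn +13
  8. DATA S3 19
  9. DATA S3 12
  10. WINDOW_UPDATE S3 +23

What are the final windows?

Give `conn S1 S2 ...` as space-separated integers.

Answer: 30 28 20 21

Derivation:
Op 1: conn=4 S1=4 S2=20 S3=20 blocked=[]
Op 2: conn=4 S1=4 S2=20 S3=29 blocked=[]
Op 3: conn=4 S1=9 S2=20 S3=29 blocked=[]
Op 4: conn=4 S1=28 S2=20 S3=29 blocked=[]
Op 5: conn=25 S1=28 S2=20 S3=29 blocked=[]
Op 6: conn=48 S1=28 S2=20 S3=29 blocked=[]
Op 7: conn=61 S1=28 S2=20 S3=29 blocked=[]
Op 8: conn=42 S1=28 S2=20 S3=10 blocked=[]
Op 9: conn=30 S1=28 S2=20 S3=-2 blocked=[3]
Op 10: conn=30 S1=28 S2=20 S3=21 blocked=[]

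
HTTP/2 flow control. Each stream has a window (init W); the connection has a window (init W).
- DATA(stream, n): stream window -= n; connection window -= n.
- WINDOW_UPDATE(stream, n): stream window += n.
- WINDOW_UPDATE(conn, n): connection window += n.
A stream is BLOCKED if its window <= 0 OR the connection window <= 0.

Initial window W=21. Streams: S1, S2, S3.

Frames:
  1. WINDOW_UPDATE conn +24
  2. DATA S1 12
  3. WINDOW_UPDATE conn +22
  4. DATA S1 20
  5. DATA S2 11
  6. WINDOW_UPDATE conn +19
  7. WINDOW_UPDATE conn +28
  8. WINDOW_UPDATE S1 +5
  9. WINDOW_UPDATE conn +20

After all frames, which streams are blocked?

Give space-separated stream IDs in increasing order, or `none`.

Answer: S1

Derivation:
Op 1: conn=45 S1=21 S2=21 S3=21 blocked=[]
Op 2: conn=33 S1=9 S2=21 S3=21 blocked=[]
Op 3: conn=55 S1=9 S2=21 S3=21 blocked=[]
Op 4: conn=35 S1=-11 S2=21 S3=21 blocked=[1]
Op 5: conn=24 S1=-11 S2=10 S3=21 blocked=[1]
Op 6: conn=43 S1=-11 S2=10 S3=21 blocked=[1]
Op 7: conn=71 S1=-11 S2=10 S3=21 blocked=[1]
Op 8: conn=71 S1=-6 S2=10 S3=21 blocked=[1]
Op 9: conn=91 S1=-6 S2=10 S3=21 blocked=[1]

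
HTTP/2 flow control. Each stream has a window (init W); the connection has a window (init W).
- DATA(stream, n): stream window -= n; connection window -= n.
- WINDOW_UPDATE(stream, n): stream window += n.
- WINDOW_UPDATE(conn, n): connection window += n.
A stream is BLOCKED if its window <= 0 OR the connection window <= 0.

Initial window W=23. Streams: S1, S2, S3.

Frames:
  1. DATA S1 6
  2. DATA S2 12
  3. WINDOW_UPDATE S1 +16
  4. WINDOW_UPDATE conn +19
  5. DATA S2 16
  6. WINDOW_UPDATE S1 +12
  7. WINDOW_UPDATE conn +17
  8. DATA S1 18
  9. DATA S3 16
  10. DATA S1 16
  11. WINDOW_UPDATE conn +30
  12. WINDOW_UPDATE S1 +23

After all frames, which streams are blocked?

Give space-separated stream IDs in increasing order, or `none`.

Answer: S2

Derivation:
Op 1: conn=17 S1=17 S2=23 S3=23 blocked=[]
Op 2: conn=5 S1=17 S2=11 S3=23 blocked=[]
Op 3: conn=5 S1=33 S2=11 S3=23 blocked=[]
Op 4: conn=24 S1=33 S2=11 S3=23 blocked=[]
Op 5: conn=8 S1=33 S2=-5 S3=23 blocked=[2]
Op 6: conn=8 S1=45 S2=-5 S3=23 blocked=[2]
Op 7: conn=25 S1=45 S2=-5 S3=23 blocked=[2]
Op 8: conn=7 S1=27 S2=-5 S3=23 blocked=[2]
Op 9: conn=-9 S1=27 S2=-5 S3=7 blocked=[1, 2, 3]
Op 10: conn=-25 S1=11 S2=-5 S3=7 blocked=[1, 2, 3]
Op 11: conn=5 S1=11 S2=-5 S3=7 blocked=[2]
Op 12: conn=5 S1=34 S2=-5 S3=7 blocked=[2]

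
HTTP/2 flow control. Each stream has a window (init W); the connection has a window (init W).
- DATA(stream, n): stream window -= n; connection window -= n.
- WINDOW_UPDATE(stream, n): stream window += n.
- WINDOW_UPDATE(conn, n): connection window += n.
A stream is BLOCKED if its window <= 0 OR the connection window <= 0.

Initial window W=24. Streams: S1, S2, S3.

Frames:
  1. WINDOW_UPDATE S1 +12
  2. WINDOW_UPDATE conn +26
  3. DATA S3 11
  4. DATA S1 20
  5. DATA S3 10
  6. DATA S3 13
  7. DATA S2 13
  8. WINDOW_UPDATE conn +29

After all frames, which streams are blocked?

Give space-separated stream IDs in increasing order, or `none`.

Op 1: conn=24 S1=36 S2=24 S3=24 blocked=[]
Op 2: conn=50 S1=36 S2=24 S3=24 blocked=[]
Op 3: conn=39 S1=36 S2=24 S3=13 blocked=[]
Op 4: conn=19 S1=16 S2=24 S3=13 blocked=[]
Op 5: conn=9 S1=16 S2=24 S3=3 blocked=[]
Op 6: conn=-4 S1=16 S2=24 S3=-10 blocked=[1, 2, 3]
Op 7: conn=-17 S1=16 S2=11 S3=-10 blocked=[1, 2, 3]
Op 8: conn=12 S1=16 S2=11 S3=-10 blocked=[3]

Answer: S3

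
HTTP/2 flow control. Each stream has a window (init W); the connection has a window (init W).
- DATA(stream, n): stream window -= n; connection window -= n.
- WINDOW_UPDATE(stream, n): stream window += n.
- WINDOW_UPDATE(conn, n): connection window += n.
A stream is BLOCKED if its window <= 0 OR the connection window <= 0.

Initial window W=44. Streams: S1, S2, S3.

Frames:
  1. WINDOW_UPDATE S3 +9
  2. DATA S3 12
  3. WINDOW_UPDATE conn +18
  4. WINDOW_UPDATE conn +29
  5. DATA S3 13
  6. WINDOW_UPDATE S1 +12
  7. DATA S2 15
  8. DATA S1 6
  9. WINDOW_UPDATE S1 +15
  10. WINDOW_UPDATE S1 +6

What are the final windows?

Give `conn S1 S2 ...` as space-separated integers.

Op 1: conn=44 S1=44 S2=44 S3=53 blocked=[]
Op 2: conn=32 S1=44 S2=44 S3=41 blocked=[]
Op 3: conn=50 S1=44 S2=44 S3=41 blocked=[]
Op 4: conn=79 S1=44 S2=44 S3=41 blocked=[]
Op 5: conn=66 S1=44 S2=44 S3=28 blocked=[]
Op 6: conn=66 S1=56 S2=44 S3=28 blocked=[]
Op 7: conn=51 S1=56 S2=29 S3=28 blocked=[]
Op 8: conn=45 S1=50 S2=29 S3=28 blocked=[]
Op 9: conn=45 S1=65 S2=29 S3=28 blocked=[]
Op 10: conn=45 S1=71 S2=29 S3=28 blocked=[]

Answer: 45 71 29 28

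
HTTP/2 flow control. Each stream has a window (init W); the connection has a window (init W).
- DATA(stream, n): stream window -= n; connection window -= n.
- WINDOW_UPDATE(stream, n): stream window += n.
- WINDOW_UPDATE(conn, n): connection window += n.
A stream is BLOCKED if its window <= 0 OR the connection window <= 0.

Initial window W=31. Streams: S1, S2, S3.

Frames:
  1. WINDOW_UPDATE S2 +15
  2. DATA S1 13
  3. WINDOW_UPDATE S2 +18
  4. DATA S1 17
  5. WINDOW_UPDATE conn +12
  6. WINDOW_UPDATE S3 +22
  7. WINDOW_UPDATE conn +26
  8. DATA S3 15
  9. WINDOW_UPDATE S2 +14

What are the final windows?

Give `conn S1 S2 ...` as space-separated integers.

Op 1: conn=31 S1=31 S2=46 S3=31 blocked=[]
Op 2: conn=18 S1=18 S2=46 S3=31 blocked=[]
Op 3: conn=18 S1=18 S2=64 S3=31 blocked=[]
Op 4: conn=1 S1=1 S2=64 S3=31 blocked=[]
Op 5: conn=13 S1=1 S2=64 S3=31 blocked=[]
Op 6: conn=13 S1=1 S2=64 S3=53 blocked=[]
Op 7: conn=39 S1=1 S2=64 S3=53 blocked=[]
Op 8: conn=24 S1=1 S2=64 S3=38 blocked=[]
Op 9: conn=24 S1=1 S2=78 S3=38 blocked=[]

Answer: 24 1 78 38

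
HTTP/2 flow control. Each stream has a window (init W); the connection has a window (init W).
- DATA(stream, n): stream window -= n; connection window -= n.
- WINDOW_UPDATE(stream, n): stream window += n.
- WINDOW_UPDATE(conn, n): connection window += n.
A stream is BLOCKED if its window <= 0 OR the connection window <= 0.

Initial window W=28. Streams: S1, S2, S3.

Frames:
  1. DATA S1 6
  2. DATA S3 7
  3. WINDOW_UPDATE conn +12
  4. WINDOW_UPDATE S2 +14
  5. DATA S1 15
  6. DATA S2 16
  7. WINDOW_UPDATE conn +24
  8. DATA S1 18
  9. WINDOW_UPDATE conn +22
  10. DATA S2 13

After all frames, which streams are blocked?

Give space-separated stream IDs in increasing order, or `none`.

Op 1: conn=22 S1=22 S2=28 S3=28 blocked=[]
Op 2: conn=15 S1=22 S2=28 S3=21 blocked=[]
Op 3: conn=27 S1=22 S2=28 S3=21 blocked=[]
Op 4: conn=27 S1=22 S2=42 S3=21 blocked=[]
Op 5: conn=12 S1=7 S2=42 S3=21 blocked=[]
Op 6: conn=-4 S1=7 S2=26 S3=21 blocked=[1, 2, 3]
Op 7: conn=20 S1=7 S2=26 S3=21 blocked=[]
Op 8: conn=2 S1=-11 S2=26 S3=21 blocked=[1]
Op 9: conn=24 S1=-11 S2=26 S3=21 blocked=[1]
Op 10: conn=11 S1=-11 S2=13 S3=21 blocked=[1]

Answer: S1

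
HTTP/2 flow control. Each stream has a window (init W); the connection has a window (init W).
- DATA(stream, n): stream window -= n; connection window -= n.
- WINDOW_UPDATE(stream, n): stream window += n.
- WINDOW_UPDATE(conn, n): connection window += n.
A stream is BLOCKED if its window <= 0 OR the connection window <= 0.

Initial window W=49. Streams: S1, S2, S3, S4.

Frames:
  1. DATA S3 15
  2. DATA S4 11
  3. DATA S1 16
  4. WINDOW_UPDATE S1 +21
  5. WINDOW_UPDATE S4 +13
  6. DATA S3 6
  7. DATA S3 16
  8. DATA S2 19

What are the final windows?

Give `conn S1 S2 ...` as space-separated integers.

Op 1: conn=34 S1=49 S2=49 S3=34 S4=49 blocked=[]
Op 2: conn=23 S1=49 S2=49 S3=34 S4=38 blocked=[]
Op 3: conn=7 S1=33 S2=49 S3=34 S4=38 blocked=[]
Op 4: conn=7 S1=54 S2=49 S3=34 S4=38 blocked=[]
Op 5: conn=7 S1=54 S2=49 S3=34 S4=51 blocked=[]
Op 6: conn=1 S1=54 S2=49 S3=28 S4=51 blocked=[]
Op 7: conn=-15 S1=54 S2=49 S3=12 S4=51 blocked=[1, 2, 3, 4]
Op 8: conn=-34 S1=54 S2=30 S3=12 S4=51 blocked=[1, 2, 3, 4]

Answer: -34 54 30 12 51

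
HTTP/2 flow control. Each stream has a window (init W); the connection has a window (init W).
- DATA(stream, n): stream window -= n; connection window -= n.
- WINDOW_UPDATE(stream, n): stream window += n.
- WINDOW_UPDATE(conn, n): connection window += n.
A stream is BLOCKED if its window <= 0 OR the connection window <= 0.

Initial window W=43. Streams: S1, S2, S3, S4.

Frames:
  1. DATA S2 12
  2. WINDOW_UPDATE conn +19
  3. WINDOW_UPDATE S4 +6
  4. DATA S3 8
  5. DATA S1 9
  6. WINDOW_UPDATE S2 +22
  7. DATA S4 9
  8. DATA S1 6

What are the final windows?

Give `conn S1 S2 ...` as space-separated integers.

Answer: 18 28 53 35 40

Derivation:
Op 1: conn=31 S1=43 S2=31 S3=43 S4=43 blocked=[]
Op 2: conn=50 S1=43 S2=31 S3=43 S4=43 blocked=[]
Op 3: conn=50 S1=43 S2=31 S3=43 S4=49 blocked=[]
Op 4: conn=42 S1=43 S2=31 S3=35 S4=49 blocked=[]
Op 5: conn=33 S1=34 S2=31 S3=35 S4=49 blocked=[]
Op 6: conn=33 S1=34 S2=53 S3=35 S4=49 blocked=[]
Op 7: conn=24 S1=34 S2=53 S3=35 S4=40 blocked=[]
Op 8: conn=18 S1=28 S2=53 S3=35 S4=40 blocked=[]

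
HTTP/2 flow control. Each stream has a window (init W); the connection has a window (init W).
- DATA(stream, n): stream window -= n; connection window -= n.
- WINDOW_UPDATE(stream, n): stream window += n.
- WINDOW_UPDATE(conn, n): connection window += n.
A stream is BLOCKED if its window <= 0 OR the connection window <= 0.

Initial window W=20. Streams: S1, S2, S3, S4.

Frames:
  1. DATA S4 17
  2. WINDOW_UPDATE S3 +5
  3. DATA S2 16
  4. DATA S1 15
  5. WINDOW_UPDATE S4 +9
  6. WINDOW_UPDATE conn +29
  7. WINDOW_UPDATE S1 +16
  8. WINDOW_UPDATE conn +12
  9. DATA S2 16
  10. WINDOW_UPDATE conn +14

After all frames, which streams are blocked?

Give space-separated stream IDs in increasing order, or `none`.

Op 1: conn=3 S1=20 S2=20 S3=20 S4=3 blocked=[]
Op 2: conn=3 S1=20 S2=20 S3=25 S4=3 blocked=[]
Op 3: conn=-13 S1=20 S2=4 S3=25 S4=3 blocked=[1, 2, 3, 4]
Op 4: conn=-28 S1=5 S2=4 S3=25 S4=3 blocked=[1, 2, 3, 4]
Op 5: conn=-28 S1=5 S2=4 S3=25 S4=12 blocked=[1, 2, 3, 4]
Op 6: conn=1 S1=5 S2=4 S3=25 S4=12 blocked=[]
Op 7: conn=1 S1=21 S2=4 S3=25 S4=12 blocked=[]
Op 8: conn=13 S1=21 S2=4 S3=25 S4=12 blocked=[]
Op 9: conn=-3 S1=21 S2=-12 S3=25 S4=12 blocked=[1, 2, 3, 4]
Op 10: conn=11 S1=21 S2=-12 S3=25 S4=12 blocked=[2]

Answer: S2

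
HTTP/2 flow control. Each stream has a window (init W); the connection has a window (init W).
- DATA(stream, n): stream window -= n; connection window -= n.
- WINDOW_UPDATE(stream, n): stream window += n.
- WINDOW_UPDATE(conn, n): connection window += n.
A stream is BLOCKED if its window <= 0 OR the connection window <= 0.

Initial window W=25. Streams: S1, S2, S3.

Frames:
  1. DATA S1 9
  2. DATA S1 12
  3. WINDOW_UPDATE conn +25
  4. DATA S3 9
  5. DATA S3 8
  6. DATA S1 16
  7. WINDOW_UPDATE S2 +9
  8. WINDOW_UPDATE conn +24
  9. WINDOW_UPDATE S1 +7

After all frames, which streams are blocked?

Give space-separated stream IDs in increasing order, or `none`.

Answer: S1

Derivation:
Op 1: conn=16 S1=16 S2=25 S3=25 blocked=[]
Op 2: conn=4 S1=4 S2=25 S3=25 blocked=[]
Op 3: conn=29 S1=4 S2=25 S3=25 blocked=[]
Op 4: conn=20 S1=4 S2=25 S3=16 blocked=[]
Op 5: conn=12 S1=4 S2=25 S3=8 blocked=[]
Op 6: conn=-4 S1=-12 S2=25 S3=8 blocked=[1, 2, 3]
Op 7: conn=-4 S1=-12 S2=34 S3=8 blocked=[1, 2, 3]
Op 8: conn=20 S1=-12 S2=34 S3=8 blocked=[1]
Op 9: conn=20 S1=-5 S2=34 S3=8 blocked=[1]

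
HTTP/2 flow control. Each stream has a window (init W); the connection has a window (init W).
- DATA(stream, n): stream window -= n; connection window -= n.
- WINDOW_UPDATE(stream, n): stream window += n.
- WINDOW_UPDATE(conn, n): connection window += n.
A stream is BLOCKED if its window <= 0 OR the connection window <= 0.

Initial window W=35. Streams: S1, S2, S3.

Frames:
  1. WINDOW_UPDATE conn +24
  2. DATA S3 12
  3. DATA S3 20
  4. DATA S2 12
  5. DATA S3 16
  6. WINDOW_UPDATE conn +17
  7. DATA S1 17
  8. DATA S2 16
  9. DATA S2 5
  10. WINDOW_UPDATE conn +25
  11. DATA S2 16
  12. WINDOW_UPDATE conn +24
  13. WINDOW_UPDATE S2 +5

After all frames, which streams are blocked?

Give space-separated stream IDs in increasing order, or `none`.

Answer: S2 S3

Derivation:
Op 1: conn=59 S1=35 S2=35 S3=35 blocked=[]
Op 2: conn=47 S1=35 S2=35 S3=23 blocked=[]
Op 3: conn=27 S1=35 S2=35 S3=3 blocked=[]
Op 4: conn=15 S1=35 S2=23 S3=3 blocked=[]
Op 5: conn=-1 S1=35 S2=23 S3=-13 blocked=[1, 2, 3]
Op 6: conn=16 S1=35 S2=23 S3=-13 blocked=[3]
Op 7: conn=-1 S1=18 S2=23 S3=-13 blocked=[1, 2, 3]
Op 8: conn=-17 S1=18 S2=7 S3=-13 blocked=[1, 2, 3]
Op 9: conn=-22 S1=18 S2=2 S3=-13 blocked=[1, 2, 3]
Op 10: conn=3 S1=18 S2=2 S3=-13 blocked=[3]
Op 11: conn=-13 S1=18 S2=-14 S3=-13 blocked=[1, 2, 3]
Op 12: conn=11 S1=18 S2=-14 S3=-13 blocked=[2, 3]
Op 13: conn=11 S1=18 S2=-9 S3=-13 blocked=[2, 3]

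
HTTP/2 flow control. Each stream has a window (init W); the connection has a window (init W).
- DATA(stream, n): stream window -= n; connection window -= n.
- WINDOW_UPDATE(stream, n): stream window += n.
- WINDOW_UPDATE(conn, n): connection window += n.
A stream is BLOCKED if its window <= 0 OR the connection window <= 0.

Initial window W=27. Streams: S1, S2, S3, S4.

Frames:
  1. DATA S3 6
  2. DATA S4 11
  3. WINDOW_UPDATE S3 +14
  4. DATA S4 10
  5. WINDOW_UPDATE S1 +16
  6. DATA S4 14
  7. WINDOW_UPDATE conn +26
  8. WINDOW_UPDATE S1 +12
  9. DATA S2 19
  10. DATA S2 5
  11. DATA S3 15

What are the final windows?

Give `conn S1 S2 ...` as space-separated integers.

Op 1: conn=21 S1=27 S2=27 S3=21 S4=27 blocked=[]
Op 2: conn=10 S1=27 S2=27 S3=21 S4=16 blocked=[]
Op 3: conn=10 S1=27 S2=27 S3=35 S4=16 blocked=[]
Op 4: conn=0 S1=27 S2=27 S3=35 S4=6 blocked=[1, 2, 3, 4]
Op 5: conn=0 S1=43 S2=27 S3=35 S4=6 blocked=[1, 2, 3, 4]
Op 6: conn=-14 S1=43 S2=27 S3=35 S4=-8 blocked=[1, 2, 3, 4]
Op 7: conn=12 S1=43 S2=27 S3=35 S4=-8 blocked=[4]
Op 8: conn=12 S1=55 S2=27 S3=35 S4=-8 blocked=[4]
Op 9: conn=-7 S1=55 S2=8 S3=35 S4=-8 blocked=[1, 2, 3, 4]
Op 10: conn=-12 S1=55 S2=3 S3=35 S4=-8 blocked=[1, 2, 3, 4]
Op 11: conn=-27 S1=55 S2=3 S3=20 S4=-8 blocked=[1, 2, 3, 4]

Answer: -27 55 3 20 -8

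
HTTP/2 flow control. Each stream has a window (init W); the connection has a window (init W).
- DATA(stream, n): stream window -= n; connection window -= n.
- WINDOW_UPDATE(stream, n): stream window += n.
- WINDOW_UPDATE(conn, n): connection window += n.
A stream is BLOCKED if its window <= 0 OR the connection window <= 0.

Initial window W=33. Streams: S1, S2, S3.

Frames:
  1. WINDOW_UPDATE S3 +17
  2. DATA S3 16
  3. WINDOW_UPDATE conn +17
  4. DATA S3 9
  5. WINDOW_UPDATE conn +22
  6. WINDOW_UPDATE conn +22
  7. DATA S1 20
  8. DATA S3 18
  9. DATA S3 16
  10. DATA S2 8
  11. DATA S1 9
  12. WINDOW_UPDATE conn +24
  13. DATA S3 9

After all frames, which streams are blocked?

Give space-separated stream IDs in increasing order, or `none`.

Answer: S3

Derivation:
Op 1: conn=33 S1=33 S2=33 S3=50 blocked=[]
Op 2: conn=17 S1=33 S2=33 S3=34 blocked=[]
Op 3: conn=34 S1=33 S2=33 S3=34 blocked=[]
Op 4: conn=25 S1=33 S2=33 S3=25 blocked=[]
Op 5: conn=47 S1=33 S2=33 S3=25 blocked=[]
Op 6: conn=69 S1=33 S2=33 S3=25 blocked=[]
Op 7: conn=49 S1=13 S2=33 S3=25 blocked=[]
Op 8: conn=31 S1=13 S2=33 S3=7 blocked=[]
Op 9: conn=15 S1=13 S2=33 S3=-9 blocked=[3]
Op 10: conn=7 S1=13 S2=25 S3=-9 blocked=[3]
Op 11: conn=-2 S1=4 S2=25 S3=-9 blocked=[1, 2, 3]
Op 12: conn=22 S1=4 S2=25 S3=-9 blocked=[3]
Op 13: conn=13 S1=4 S2=25 S3=-18 blocked=[3]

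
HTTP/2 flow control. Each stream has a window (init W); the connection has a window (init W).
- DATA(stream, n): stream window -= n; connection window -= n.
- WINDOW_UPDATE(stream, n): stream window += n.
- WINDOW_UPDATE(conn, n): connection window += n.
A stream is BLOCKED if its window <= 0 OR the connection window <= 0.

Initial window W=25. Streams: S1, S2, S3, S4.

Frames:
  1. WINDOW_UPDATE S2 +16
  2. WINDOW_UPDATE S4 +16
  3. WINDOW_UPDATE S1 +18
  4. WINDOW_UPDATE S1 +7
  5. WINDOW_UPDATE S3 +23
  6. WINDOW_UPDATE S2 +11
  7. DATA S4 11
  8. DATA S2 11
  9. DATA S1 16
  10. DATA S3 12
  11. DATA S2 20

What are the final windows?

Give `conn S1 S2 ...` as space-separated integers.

Answer: -45 34 21 36 30

Derivation:
Op 1: conn=25 S1=25 S2=41 S3=25 S4=25 blocked=[]
Op 2: conn=25 S1=25 S2=41 S3=25 S4=41 blocked=[]
Op 3: conn=25 S1=43 S2=41 S3=25 S4=41 blocked=[]
Op 4: conn=25 S1=50 S2=41 S3=25 S4=41 blocked=[]
Op 5: conn=25 S1=50 S2=41 S3=48 S4=41 blocked=[]
Op 6: conn=25 S1=50 S2=52 S3=48 S4=41 blocked=[]
Op 7: conn=14 S1=50 S2=52 S3=48 S4=30 blocked=[]
Op 8: conn=3 S1=50 S2=41 S3=48 S4=30 blocked=[]
Op 9: conn=-13 S1=34 S2=41 S3=48 S4=30 blocked=[1, 2, 3, 4]
Op 10: conn=-25 S1=34 S2=41 S3=36 S4=30 blocked=[1, 2, 3, 4]
Op 11: conn=-45 S1=34 S2=21 S3=36 S4=30 blocked=[1, 2, 3, 4]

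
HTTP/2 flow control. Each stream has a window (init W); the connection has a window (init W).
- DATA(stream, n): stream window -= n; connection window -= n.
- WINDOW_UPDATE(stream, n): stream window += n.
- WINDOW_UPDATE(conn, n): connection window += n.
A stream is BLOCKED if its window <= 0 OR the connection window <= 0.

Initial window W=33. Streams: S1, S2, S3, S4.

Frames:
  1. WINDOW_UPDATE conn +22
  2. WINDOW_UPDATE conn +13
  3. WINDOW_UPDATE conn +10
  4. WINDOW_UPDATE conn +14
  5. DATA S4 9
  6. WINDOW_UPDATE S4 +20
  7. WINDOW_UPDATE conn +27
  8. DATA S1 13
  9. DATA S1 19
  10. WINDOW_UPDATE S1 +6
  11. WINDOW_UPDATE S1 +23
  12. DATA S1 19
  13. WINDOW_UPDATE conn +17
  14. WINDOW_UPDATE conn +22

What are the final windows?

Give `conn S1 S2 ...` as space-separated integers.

Answer: 98 11 33 33 44

Derivation:
Op 1: conn=55 S1=33 S2=33 S3=33 S4=33 blocked=[]
Op 2: conn=68 S1=33 S2=33 S3=33 S4=33 blocked=[]
Op 3: conn=78 S1=33 S2=33 S3=33 S4=33 blocked=[]
Op 4: conn=92 S1=33 S2=33 S3=33 S4=33 blocked=[]
Op 5: conn=83 S1=33 S2=33 S3=33 S4=24 blocked=[]
Op 6: conn=83 S1=33 S2=33 S3=33 S4=44 blocked=[]
Op 7: conn=110 S1=33 S2=33 S3=33 S4=44 blocked=[]
Op 8: conn=97 S1=20 S2=33 S3=33 S4=44 blocked=[]
Op 9: conn=78 S1=1 S2=33 S3=33 S4=44 blocked=[]
Op 10: conn=78 S1=7 S2=33 S3=33 S4=44 blocked=[]
Op 11: conn=78 S1=30 S2=33 S3=33 S4=44 blocked=[]
Op 12: conn=59 S1=11 S2=33 S3=33 S4=44 blocked=[]
Op 13: conn=76 S1=11 S2=33 S3=33 S4=44 blocked=[]
Op 14: conn=98 S1=11 S2=33 S3=33 S4=44 blocked=[]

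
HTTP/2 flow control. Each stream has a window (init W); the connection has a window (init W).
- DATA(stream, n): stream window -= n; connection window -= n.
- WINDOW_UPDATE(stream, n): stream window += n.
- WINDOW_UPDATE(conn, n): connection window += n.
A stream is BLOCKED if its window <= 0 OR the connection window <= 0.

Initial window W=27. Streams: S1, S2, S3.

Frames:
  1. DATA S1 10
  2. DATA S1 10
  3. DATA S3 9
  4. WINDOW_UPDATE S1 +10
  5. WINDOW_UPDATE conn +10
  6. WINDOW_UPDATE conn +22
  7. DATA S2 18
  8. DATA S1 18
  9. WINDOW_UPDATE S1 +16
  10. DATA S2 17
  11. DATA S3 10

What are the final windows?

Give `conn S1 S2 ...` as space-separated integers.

Op 1: conn=17 S1=17 S2=27 S3=27 blocked=[]
Op 2: conn=7 S1=7 S2=27 S3=27 blocked=[]
Op 3: conn=-2 S1=7 S2=27 S3=18 blocked=[1, 2, 3]
Op 4: conn=-2 S1=17 S2=27 S3=18 blocked=[1, 2, 3]
Op 5: conn=8 S1=17 S2=27 S3=18 blocked=[]
Op 6: conn=30 S1=17 S2=27 S3=18 blocked=[]
Op 7: conn=12 S1=17 S2=9 S3=18 blocked=[]
Op 8: conn=-6 S1=-1 S2=9 S3=18 blocked=[1, 2, 3]
Op 9: conn=-6 S1=15 S2=9 S3=18 blocked=[1, 2, 3]
Op 10: conn=-23 S1=15 S2=-8 S3=18 blocked=[1, 2, 3]
Op 11: conn=-33 S1=15 S2=-8 S3=8 blocked=[1, 2, 3]

Answer: -33 15 -8 8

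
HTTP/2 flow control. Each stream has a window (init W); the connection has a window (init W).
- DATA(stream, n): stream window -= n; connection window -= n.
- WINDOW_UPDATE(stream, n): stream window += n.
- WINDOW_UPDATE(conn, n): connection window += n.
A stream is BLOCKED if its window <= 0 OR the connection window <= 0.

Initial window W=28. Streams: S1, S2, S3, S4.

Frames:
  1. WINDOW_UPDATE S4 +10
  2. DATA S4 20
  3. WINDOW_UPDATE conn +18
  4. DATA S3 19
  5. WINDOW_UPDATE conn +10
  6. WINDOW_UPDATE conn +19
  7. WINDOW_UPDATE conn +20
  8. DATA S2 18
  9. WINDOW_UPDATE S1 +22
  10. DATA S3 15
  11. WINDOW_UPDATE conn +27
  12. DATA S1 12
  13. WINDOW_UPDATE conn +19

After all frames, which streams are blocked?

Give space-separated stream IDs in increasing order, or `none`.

Answer: S3

Derivation:
Op 1: conn=28 S1=28 S2=28 S3=28 S4=38 blocked=[]
Op 2: conn=8 S1=28 S2=28 S3=28 S4=18 blocked=[]
Op 3: conn=26 S1=28 S2=28 S3=28 S4=18 blocked=[]
Op 4: conn=7 S1=28 S2=28 S3=9 S4=18 blocked=[]
Op 5: conn=17 S1=28 S2=28 S3=9 S4=18 blocked=[]
Op 6: conn=36 S1=28 S2=28 S3=9 S4=18 blocked=[]
Op 7: conn=56 S1=28 S2=28 S3=9 S4=18 blocked=[]
Op 8: conn=38 S1=28 S2=10 S3=9 S4=18 blocked=[]
Op 9: conn=38 S1=50 S2=10 S3=9 S4=18 blocked=[]
Op 10: conn=23 S1=50 S2=10 S3=-6 S4=18 blocked=[3]
Op 11: conn=50 S1=50 S2=10 S3=-6 S4=18 blocked=[3]
Op 12: conn=38 S1=38 S2=10 S3=-6 S4=18 blocked=[3]
Op 13: conn=57 S1=38 S2=10 S3=-6 S4=18 blocked=[3]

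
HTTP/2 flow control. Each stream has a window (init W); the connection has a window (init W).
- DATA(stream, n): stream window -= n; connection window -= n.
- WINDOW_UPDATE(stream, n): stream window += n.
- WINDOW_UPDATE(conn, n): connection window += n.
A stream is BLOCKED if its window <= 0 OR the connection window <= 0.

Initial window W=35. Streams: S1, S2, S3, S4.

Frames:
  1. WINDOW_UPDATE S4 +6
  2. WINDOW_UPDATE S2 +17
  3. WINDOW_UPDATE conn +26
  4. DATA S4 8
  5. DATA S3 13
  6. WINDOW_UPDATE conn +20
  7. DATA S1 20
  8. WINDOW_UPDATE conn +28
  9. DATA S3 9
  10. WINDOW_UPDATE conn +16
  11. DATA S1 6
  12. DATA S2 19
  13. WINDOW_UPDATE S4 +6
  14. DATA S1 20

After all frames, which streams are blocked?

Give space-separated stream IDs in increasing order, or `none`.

Answer: S1

Derivation:
Op 1: conn=35 S1=35 S2=35 S3=35 S4=41 blocked=[]
Op 2: conn=35 S1=35 S2=52 S3=35 S4=41 blocked=[]
Op 3: conn=61 S1=35 S2=52 S3=35 S4=41 blocked=[]
Op 4: conn=53 S1=35 S2=52 S3=35 S4=33 blocked=[]
Op 5: conn=40 S1=35 S2=52 S3=22 S4=33 blocked=[]
Op 6: conn=60 S1=35 S2=52 S3=22 S4=33 blocked=[]
Op 7: conn=40 S1=15 S2=52 S3=22 S4=33 blocked=[]
Op 8: conn=68 S1=15 S2=52 S3=22 S4=33 blocked=[]
Op 9: conn=59 S1=15 S2=52 S3=13 S4=33 blocked=[]
Op 10: conn=75 S1=15 S2=52 S3=13 S4=33 blocked=[]
Op 11: conn=69 S1=9 S2=52 S3=13 S4=33 blocked=[]
Op 12: conn=50 S1=9 S2=33 S3=13 S4=33 blocked=[]
Op 13: conn=50 S1=9 S2=33 S3=13 S4=39 blocked=[]
Op 14: conn=30 S1=-11 S2=33 S3=13 S4=39 blocked=[1]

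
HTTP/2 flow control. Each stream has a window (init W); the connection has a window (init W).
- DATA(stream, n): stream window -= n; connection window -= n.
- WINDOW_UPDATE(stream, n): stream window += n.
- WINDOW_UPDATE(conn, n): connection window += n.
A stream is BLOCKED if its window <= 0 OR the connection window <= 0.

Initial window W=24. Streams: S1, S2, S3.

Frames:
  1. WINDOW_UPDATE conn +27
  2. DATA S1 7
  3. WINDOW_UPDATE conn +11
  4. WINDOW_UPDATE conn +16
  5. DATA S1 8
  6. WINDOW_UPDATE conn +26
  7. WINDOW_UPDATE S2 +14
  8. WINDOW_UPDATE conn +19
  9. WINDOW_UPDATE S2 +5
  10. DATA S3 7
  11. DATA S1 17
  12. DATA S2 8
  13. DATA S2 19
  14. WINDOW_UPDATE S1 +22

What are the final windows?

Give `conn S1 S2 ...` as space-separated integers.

Op 1: conn=51 S1=24 S2=24 S3=24 blocked=[]
Op 2: conn=44 S1=17 S2=24 S3=24 blocked=[]
Op 3: conn=55 S1=17 S2=24 S3=24 blocked=[]
Op 4: conn=71 S1=17 S2=24 S3=24 blocked=[]
Op 5: conn=63 S1=9 S2=24 S3=24 blocked=[]
Op 6: conn=89 S1=9 S2=24 S3=24 blocked=[]
Op 7: conn=89 S1=9 S2=38 S3=24 blocked=[]
Op 8: conn=108 S1=9 S2=38 S3=24 blocked=[]
Op 9: conn=108 S1=9 S2=43 S3=24 blocked=[]
Op 10: conn=101 S1=9 S2=43 S3=17 blocked=[]
Op 11: conn=84 S1=-8 S2=43 S3=17 blocked=[1]
Op 12: conn=76 S1=-8 S2=35 S3=17 blocked=[1]
Op 13: conn=57 S1=-8 S2=16 S3=17 blocked=[1]
Op 14: conn=57 S1=14 S2=16 S3=17 blocked=[]

Answer: 57 14 16 17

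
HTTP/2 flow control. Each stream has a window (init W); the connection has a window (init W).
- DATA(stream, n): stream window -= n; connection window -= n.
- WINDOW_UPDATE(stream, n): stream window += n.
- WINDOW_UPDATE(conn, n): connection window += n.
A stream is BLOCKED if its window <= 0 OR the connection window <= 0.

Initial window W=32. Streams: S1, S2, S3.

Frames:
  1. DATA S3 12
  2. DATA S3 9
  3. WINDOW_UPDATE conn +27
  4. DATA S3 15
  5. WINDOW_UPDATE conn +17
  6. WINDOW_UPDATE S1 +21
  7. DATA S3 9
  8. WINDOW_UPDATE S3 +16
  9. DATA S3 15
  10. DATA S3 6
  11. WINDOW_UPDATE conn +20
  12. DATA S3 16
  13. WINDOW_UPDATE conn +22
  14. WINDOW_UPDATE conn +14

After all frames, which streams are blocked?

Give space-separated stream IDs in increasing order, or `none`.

Answer: S3

Derivation:
Op 1: conn=20 S1=32 S2=32 S3=20 blocked=[]
Op 2: conn=11 S1=32 S2=32 S3=11 blocked=[]
Op 3: conn=38 S1=32 S2=32 S3=11 blocked=[]
Op 4: conn=23 S1=32 S2=32 S3=-4 blocked=[3]
Op 5: conn=40 S1=32 S2=32 S3=-4 blocked=[3]
Op 6: conn=40 S1=53 S2=32 S3=-4 blocked=[3]
Op 7: conn=31 S1=53 S2=32 S3=-13 blocked=[3]
Op 8: conn=31 S1=53 S2=32 S3=3 blocked=[]
Op 9: conn=16 S1=53 S2=32 S3=-12 blocked=[3]
Op 10: conn=10 S1=53 S2=32 S3=-18 blocked=[3]
Op 11: conn=30 S1=53 S2=32 S3=-18 blocked=[3]
Op 12: conn=14 S1=53 S2=32 S3=-34 blocked=[3]
Op 13: conn=36 S1=53 S2=32 S3=-34 blocked=[3]
Op 14: conn=50 S1=53 S2=32 S3=-34 blocked=[3]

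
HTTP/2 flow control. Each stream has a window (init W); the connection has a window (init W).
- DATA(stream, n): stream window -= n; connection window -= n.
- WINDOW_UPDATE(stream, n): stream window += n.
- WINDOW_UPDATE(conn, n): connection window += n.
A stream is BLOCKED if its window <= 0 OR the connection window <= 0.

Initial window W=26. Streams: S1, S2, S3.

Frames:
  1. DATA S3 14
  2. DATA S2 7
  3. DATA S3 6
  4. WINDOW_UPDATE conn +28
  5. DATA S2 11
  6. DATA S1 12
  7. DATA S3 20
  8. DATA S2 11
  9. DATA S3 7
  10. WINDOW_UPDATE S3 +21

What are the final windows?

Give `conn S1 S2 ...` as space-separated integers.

Answer: -34 14 -3 0

Derivation:
Op 1: conn=12 S1=26 S2=26 S3=12 blocked=[]
Op 2: conn=5 S1=26 S2=19 S3=12 blocked=[]
Op 3: conn=-1 S1=26 S2=19 S3=6 blocked=[1, 2, 3]
Op 4: conn=27 S1=26 S2=19 S3=6 blocked=[]
Op 5: conn=16 S1=26 S2=8 S3=6 blocked=[]
Op 6: conn=4 S1=14 S2=8 S3=6 blocked=[]
Op 7: conn=-16 S1=14 S2=8 S3=-14 blocked=[1, 2, 3]
Op 8: conn=-27 S1=14 S2=-3 S3=-14 blocked=[1, 2, 3]
Op 9: conn=-34 S1=14 S2=-3 S3=-21 blocked=[1, 2, 3]
Op 10: conn=-34 S1=14 S2=-3 S3=0 blocked=[1, 2, 3]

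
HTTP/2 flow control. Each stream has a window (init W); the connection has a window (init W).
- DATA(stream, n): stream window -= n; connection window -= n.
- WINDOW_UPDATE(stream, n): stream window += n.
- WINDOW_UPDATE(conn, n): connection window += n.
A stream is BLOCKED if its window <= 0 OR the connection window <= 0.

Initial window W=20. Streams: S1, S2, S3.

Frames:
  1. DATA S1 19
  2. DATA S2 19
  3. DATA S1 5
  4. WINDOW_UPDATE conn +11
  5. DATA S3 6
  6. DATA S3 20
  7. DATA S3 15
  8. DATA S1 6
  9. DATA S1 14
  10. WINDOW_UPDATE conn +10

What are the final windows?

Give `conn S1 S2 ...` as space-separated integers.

Answer: -63 -24 1 -21

Derivation:
Op 1: conn=1 S1=1 S2=20 S3=20 blocked=[]
Op 2: conn=-18 S1=1 S2=1 S3=20 blocked=[1, 2, 3]
Op 3: conn=-23 S1=-4 S2=1 S3=20 blocked=[1, 2, 3]
Op 4: conn=-12 S1=-4 S2=1 S3=20 blocked=[1, 2, 3]
Op 5: conn=-18 S1=-4 S2=1 S3=14 blocked=[1, 2, 3]
Op 6: conn=-38 S1=-4 S2=1 S3=-6 blocked=[1, 2, 3]
Op 7: conn=-53 S1=-4 S2=1 S3=-21 blocked=[1, 2, 3]
Op 8: conn=-59 S1=-10 S2=1 S3=-21 blocked=[1, 2, 3]
Op 9: conn=-73 S1=-24 S2=1 S3=-21 blocked=[1, 2, 3]
Op 10: conn=-63 S1=-24 S2=1 S3=-21 blocked=[1, 2, 3]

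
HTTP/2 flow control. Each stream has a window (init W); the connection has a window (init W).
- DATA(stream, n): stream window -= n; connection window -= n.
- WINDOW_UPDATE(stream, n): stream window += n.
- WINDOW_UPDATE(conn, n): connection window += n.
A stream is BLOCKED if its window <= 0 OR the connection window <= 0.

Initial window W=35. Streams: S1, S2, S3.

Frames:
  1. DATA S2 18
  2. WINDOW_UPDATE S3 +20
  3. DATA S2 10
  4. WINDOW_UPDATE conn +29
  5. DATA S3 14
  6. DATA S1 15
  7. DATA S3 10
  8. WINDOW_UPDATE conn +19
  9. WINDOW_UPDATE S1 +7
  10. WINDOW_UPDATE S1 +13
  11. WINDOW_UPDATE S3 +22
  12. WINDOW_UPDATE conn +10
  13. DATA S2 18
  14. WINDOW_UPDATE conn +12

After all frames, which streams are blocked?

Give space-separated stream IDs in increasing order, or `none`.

Answer: S2

Derivation:
Op 1: conn=17 S1=35 S2=17 S3=35 blocked=[]
Op 2: conn=17 S1=35 S2=17 S3=55 blocked=[]
Op 3: conn=7 S1=35 S2=7 S3=55 blocked=[]
Op 4: conn=36 S1=35 S2=7 S3=55 blocked=[]
Op 5: conn=22 S1=35 S2=7 S3=41 blocked=[]
Op 6: conn=7 S1=20 S2=7 S3=41 blocked=[]
Op 7: conn=-3 S1=20 S2=7 S3=31 blocked=[1, 2, 3]
Op 8: conn=16 S1=20 S2=7 S3=31 blocked=[]
Op 9: conn=16 S1=27 S2=7 S3=31 blocked=[]
Op 10: conn=16 S1=40 S2=7 S3=31 blocked=[]
Op 11: conn=16 S1=40 S2=7 S3=53 blocked=[]
Op 12: conn=26 S1=40 S2=7 S3=53 blocked=[]
Op 13: conn=8 S1=40 S2=-11 S3=53 blocked=[2]
Op 14: conn=20 S1=40 S2=-11 S3=53 blocked=[2]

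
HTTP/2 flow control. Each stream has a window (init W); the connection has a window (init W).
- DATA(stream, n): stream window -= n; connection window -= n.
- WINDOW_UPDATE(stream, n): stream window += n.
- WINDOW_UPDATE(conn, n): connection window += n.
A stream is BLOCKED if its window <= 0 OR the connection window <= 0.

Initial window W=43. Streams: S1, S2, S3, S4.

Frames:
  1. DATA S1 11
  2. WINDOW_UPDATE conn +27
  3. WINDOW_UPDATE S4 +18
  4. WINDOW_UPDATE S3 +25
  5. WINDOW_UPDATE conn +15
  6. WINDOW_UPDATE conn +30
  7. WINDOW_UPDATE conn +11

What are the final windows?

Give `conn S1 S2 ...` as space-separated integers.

Op 1: conn=32 S1=32 S2=43 S3=43 S4=43 blocked=[]
Op 2: conn=59 S1=32 S2=43 S3=43 S4=43 blocked=[]
Op 3: conn=59 S1=32 S2=43 S3=43 S4=61 blocked=[]
Op 4: conn=59 S1=32 S2=43 S3=68 S4=61 blocked=[]
Op 5: conn=74 S1=32 S2=43 S3=68 S4=61 blocked=[]
Op 6: conn=104 S1=32 S2=43 S3=68 S4=61 blocked=[]
Op 7: conn=115 S1=32 S2=43 S3=68 S4=61 blocked=[]

Answer: 115 32 43 68 61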